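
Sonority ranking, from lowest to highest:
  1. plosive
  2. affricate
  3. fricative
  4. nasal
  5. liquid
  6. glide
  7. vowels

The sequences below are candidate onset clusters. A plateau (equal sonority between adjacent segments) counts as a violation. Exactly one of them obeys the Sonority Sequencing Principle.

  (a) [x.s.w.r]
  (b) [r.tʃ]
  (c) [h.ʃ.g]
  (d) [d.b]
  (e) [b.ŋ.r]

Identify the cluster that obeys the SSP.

e

(a) sonority 3-3-6-5: ill-formed.
(b) sonority 5-2: ill-formed.
(c) sonority 3-3-1: ill-formed.
(d) sonority 1-1: ill-formed.
(e) sonority 1-4-5: well-formed.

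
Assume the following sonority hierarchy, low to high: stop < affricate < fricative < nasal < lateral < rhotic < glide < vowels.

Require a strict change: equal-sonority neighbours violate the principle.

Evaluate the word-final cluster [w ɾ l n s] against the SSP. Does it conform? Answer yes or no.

yes

/w/ — glide, sonority 7.
/ɾ/ — rhotic, sonority 6.
/l/ — lateral, sonority 5.
/n/ — nasal, sonority 4.
/s/ — fricative, sonority 3.
The profile 7-6-5-4-3 strictly falls, so the word-final cluster satisfies the SSP.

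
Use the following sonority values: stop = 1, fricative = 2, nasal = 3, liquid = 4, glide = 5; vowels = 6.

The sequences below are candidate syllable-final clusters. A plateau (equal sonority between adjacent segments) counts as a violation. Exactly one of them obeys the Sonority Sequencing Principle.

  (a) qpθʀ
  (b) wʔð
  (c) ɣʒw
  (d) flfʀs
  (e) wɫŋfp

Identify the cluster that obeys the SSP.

(a) 1-1-2-4 → violates
(b) 5-1-2 → violates
(c) 2-2-5 → violates
(d) 2-4-2-4-2 → violates
(e) 5-4-3-2-1 → obeys

e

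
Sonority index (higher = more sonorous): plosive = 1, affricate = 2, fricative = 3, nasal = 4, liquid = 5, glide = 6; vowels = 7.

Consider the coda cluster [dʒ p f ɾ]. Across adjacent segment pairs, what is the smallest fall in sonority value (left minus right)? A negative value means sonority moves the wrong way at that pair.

/dʒ/ is an affricate (sonority 2).
/p/ is a plosive (sonority 1).
/f/ is a fricative (sonority 3).
/ɾ/ is a liquid (sonority 5).
/dʒ/→/p/: change +1.
/p/→/f/: change -2.
/f/→/ɾ/: change -2.
Minimum = -2.

-2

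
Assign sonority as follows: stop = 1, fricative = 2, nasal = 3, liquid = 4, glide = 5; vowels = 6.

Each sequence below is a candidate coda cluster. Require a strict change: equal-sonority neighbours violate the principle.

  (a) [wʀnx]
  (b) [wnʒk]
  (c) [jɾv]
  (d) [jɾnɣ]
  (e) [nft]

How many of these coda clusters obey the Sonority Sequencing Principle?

5

(a) sonority 5-4-3-2: well-formed.
(b) sonority 5-3-2-1: well-formed.
(c) sonority 5-4-2: well-formed.
(d) sonority 5-4-3-2: well-formed.
(e) sonority 3-2-1: well-formed.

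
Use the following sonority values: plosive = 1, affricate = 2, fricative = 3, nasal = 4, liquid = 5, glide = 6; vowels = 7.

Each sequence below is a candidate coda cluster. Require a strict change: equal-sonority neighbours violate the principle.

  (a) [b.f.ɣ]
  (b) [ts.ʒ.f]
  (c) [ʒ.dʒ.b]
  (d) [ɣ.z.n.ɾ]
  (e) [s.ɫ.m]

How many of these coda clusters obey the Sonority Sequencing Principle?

(a) 1-3-3 → violates
(b) 2-3-3 → violates
(c) 3-2-1 → obeys
(d) 3-3-4-5 → violates
(e) 3-5-4 → violates

1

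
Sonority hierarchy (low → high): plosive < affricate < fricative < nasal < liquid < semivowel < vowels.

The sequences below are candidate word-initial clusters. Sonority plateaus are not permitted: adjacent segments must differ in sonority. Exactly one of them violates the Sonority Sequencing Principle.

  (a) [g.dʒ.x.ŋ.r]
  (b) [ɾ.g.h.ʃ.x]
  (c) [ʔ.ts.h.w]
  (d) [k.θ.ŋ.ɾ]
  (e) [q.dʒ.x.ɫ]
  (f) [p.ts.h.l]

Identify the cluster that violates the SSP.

(a) sonority 1-2-3-4-5: well-formed.
(b) sonority 5-1-3-3-3: ill-formed.
(c) sonority 1-2-3-6: well-formed.
(d) sonority 1-3-4-5: well-formed.
(e) sonority 1-2-3-5: well-formed.
(f) sonority 1-2-3-5: well-formed.

b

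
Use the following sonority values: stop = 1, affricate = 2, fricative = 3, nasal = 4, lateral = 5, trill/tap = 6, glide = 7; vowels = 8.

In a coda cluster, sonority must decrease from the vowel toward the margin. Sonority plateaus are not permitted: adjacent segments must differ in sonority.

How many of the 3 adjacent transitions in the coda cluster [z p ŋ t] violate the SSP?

1

/z/ is a fricative (sonority 3).
/p/ is a stop (sonority 1).
/ŋ/ is a nasal (sonority 4).
/t/ is a stop (sonority 1).
/z/→/p/: 3→1 (falls) — ok.
/p/→/ŋ/: 1→4 (does not fall) — violation.
/ŋ/→/t/: 4→1 (falls) — ok.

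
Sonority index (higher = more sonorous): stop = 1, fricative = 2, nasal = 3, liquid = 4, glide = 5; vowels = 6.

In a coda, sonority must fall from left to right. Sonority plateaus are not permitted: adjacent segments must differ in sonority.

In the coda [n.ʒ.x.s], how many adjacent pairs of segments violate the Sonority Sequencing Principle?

/n/ is a nasal (sonority 3).
/ʒ/ is a fricative (sonority 2).
/x/ is a fricative (sonority 2).
/s/ is a fricative (sonority 2).
/n/→/ʒ/: 3→2 (falls) — ok.
/ʒ/→/x/: 2→2 (plateau) — violation.
/x/→/s/: 2→2 (plateau) — violation.

2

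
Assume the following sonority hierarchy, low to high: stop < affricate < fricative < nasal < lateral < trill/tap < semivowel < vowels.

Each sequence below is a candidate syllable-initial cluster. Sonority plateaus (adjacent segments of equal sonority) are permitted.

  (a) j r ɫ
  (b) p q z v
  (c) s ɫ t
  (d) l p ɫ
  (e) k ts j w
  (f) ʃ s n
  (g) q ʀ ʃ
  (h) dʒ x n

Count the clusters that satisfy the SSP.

(a) sonority 7-6-5: ill-formed.
(b) sonority 1-1-3-3: well-formed.
(c) sonority 3-5-1: ill-formed.
(d) sonority 5-1-5: ill-formed.
(e) sonority 1-2-7-7: well-formed.
(f) sonority 3-3-4: well-formed.
(g) sonority 1-6-3: ill-formed.
(h) sonority 2-3-4: well-formed.

4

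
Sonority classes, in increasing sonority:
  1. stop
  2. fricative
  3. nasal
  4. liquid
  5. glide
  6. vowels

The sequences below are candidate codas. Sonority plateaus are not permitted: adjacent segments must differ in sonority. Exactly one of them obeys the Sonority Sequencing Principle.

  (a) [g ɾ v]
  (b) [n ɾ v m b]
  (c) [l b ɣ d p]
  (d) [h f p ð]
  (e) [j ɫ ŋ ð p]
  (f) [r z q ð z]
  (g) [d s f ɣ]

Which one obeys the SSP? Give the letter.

(a) [g ɾ v]: profile 1-4-2 — violates.
(b) [n ɾ v m b]: profile 3-4-2-3-1 — violates.
(c) [l b ɣ d p]: profile 4-1-2-1-1 — violates.
(d) [h f p ð]: profile 2-2-1-2 — violates.
(e) [j ɫ ŋ ð p]: profile 5-4-3-2-1 — obeys.
(f) [r z q ð z]: profile 4-2-1-2-2 — violates.
(g) [d s f ɣ]: profile 1-2-2-2 — violates.

e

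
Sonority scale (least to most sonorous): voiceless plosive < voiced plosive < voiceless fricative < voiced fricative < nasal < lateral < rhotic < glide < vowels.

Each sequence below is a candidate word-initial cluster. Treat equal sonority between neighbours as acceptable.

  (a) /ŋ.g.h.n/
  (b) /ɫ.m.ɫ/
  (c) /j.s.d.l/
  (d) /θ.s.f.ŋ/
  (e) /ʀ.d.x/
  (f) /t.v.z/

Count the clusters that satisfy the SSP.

2

(a) sonority 5-2-3-5: ill-formed.
(b) sonority 6-5-6: ill-formed.
(c) sonority 8-3-2-6: ill-formed.
(d) sonority 3-3-3-5: well-formed.
(e) sonority 7-2-3: ill-formed.
(f) sonority 1-4-4: well-formed.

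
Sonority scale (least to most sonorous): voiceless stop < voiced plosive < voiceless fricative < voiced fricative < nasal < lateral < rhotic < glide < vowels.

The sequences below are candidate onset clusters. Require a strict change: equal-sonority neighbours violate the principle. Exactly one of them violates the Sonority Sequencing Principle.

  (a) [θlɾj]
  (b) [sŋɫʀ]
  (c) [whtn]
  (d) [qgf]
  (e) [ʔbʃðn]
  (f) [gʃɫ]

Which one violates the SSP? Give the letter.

(a) [θlɾj]: profile 3-6-7-8 — obeys.
(b) [sŋɫʀ]: profile 3-5-6-7 — obeys.
(c) [whtn]: profile 8-3-1-5 — violates.
(d) [qgf]: profile 1-2-3 — obeys.
(e) [ʔbʃðn]: profile 1-2-3-4-5 — obeys.
(f) [gʃɫ]: profile 2-3-6 — obeys.

c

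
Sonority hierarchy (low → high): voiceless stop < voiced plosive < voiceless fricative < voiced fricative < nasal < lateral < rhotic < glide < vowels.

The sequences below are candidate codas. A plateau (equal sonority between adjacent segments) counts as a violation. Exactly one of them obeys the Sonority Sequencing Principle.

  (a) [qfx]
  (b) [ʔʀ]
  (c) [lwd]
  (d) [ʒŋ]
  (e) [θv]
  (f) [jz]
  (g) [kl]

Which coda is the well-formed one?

f

(a) 1-3-3 → violates
(b) 1-7 → violates
(c) 6-8-2 → violates
(d) 4-5 → violates
(e) 3-4 → violates
(f) 8-4 → obeys
(g) 1-6 → violates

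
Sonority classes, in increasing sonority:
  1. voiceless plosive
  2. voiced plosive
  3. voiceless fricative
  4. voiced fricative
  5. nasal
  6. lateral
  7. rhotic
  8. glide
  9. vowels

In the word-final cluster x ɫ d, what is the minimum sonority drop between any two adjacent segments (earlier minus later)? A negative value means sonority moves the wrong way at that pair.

/x/: voiceless fricative = 3.
/ɫ/: lateral = 6.
/d/: voiced plosive = 2.
/x/→/ɫ/: change -3.
/ɫ/→/d/: change +4.
Minimum = -3.

-3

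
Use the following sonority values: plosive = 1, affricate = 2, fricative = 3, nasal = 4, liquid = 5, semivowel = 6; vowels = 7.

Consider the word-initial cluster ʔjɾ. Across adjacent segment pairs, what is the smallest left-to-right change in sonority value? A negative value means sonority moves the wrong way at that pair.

/ʔ/: plosive = 1.
/j/: semivowel = 6.
/ɾ/: liquid = 5.
/ʔ/→/j/: change +5.
/j/→/ɾ/: change -1.
Minimum = -1.

-1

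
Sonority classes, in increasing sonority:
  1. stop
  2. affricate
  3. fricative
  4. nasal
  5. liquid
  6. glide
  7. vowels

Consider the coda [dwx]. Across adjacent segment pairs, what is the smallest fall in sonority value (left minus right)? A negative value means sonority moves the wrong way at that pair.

/d/ — stop, sonority 1.
/w/ — glide, sonority 6.
/x/ — fricative, sonority 3.
/d/→/w/: change -5.
/w/→/x/: change +3.
Minimum = -5.

-5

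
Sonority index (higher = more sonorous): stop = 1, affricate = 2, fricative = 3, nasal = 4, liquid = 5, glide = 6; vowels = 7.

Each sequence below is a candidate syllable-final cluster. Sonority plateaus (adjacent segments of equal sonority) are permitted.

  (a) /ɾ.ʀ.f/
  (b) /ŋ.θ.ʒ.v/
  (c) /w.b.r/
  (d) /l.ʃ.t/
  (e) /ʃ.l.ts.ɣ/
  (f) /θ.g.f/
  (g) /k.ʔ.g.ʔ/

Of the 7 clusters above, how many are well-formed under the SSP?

4

(a) sonority 5-5-3: well-formed.
(b) sonority 4-3-3-3: well-formed.
(c) sonority 6-1-5: ill-formed.
(d) sonority 5-3-1: well-formed.
(e) sonority 3-5-2-3: ill-formed.
(f) sonority 3-1-3: ill-formed.
(g) sonority 1-1-1-1: well-formed.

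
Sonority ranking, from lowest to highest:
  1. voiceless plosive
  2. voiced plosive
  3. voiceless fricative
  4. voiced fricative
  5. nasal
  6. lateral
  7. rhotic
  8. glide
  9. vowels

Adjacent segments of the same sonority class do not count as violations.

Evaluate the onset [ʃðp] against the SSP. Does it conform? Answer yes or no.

no

/ʃ/: voiceless fricative = 3.
/ð/: voiced fricative = 4.
/p/: voiceless plosive = 1.
The profile is 3-4-1. Between /ð/ (4) and /p/ (1) sonority does not rise, so the cluster violates the SSP.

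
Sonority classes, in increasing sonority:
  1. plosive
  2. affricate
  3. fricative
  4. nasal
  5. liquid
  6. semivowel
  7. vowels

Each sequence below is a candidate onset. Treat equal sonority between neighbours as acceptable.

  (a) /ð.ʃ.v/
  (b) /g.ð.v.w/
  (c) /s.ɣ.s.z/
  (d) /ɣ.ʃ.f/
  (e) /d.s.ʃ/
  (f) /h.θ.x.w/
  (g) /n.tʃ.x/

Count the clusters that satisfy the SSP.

(a) sonority 3-3-3: well-formed.
(b) sonority 1-3-3-6: well-formed.
(c) sonority 3-3-3-3: well-formed.
(d) sonority 3-3-3: well-formed.
(e) sonority 1-3-3: well-formed.
(f) sonority 3-3-3-6: well-formed.
(g) sonority 4-2-3: ill-formed.

6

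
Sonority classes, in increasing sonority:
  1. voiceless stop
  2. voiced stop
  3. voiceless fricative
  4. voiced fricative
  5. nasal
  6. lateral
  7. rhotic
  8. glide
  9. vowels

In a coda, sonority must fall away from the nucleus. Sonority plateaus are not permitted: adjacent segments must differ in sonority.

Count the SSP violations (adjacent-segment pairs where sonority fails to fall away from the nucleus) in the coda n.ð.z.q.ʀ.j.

/n/ — nasal, sonority 5.
/ð/ — voiced fricative, sonority 4.
/z/ — voiced fricative, sonority 4.
/q/ — voiceless stop, sonority 1.
/ʀ/ — rhotic, sonority 7.
/j/ — glide, sonority 8.
/n/→/ð/: 5→4 (falls) — ok.
/ð/→/z/: 4→4 (plateau) — violation.
/z/→/q/: 4→1 (falls) — ok.
/q/→/ʀ/: 1→7 (does not fall) — violation.
/ʀ/→/j/: 7→8 (does not fall) — violation.

3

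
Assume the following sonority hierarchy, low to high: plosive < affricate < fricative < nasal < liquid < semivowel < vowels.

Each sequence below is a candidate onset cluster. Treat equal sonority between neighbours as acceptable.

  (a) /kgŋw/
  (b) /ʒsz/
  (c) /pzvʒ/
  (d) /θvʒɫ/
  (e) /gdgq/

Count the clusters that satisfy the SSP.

(a) sonority 1-1-4-6: well-formed.
(b) sonority 3-3-3: well-formed.
(c) sonority 1-3-3-3: well-formed.
(d) sonority 3-3-3-5: well-formed.
(e) sonority 1-1-1-1: well-formed.

5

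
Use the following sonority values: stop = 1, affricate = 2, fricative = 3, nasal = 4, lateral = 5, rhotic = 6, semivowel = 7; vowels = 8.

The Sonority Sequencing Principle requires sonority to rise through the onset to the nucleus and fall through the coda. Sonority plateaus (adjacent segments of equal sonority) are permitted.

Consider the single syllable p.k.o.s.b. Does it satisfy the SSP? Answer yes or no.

Onset: /p/ is a stop (sonority 1), /k/ is a stop (sonority 1); then the nucleus /o/ (sonority 8).
Onset profile 1-1-8 — rises to the nucleus.
Coda: /s/ is a fricative (sonority 3), /b/ is a stop (sonority 1).
Coda profile 8-3-1 — falls from the nucleus.

yes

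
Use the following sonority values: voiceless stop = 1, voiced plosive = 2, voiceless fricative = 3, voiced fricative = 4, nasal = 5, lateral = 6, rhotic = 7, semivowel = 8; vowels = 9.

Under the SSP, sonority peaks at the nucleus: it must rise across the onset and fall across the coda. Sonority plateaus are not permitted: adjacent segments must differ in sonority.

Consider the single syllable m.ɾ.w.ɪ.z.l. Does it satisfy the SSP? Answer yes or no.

no

Onset: /m/ is a nasal (sonority 5), /ɾ/ is a rhotic (sonority 7), /w/ is a semivowel (sonority 8); then the nucleus /ɪ/ (sonority 9).
Onset profile 5-7-8-9 — rises to the nucleus.
Coda: /z/ is a voiced fricative (sonority 4), /l/ is a lateral (sonority 6).
Coda profile 9-4-6 — does not strictly fall throughout.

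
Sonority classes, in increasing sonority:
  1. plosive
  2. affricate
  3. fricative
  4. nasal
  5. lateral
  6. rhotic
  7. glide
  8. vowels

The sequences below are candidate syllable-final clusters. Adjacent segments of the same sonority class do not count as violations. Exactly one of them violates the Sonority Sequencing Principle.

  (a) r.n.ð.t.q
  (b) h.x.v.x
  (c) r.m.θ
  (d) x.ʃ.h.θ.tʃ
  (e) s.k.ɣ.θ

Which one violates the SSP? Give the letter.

e

(a) r.n.ð.t.q: profile 6-4-3-1-1 — obeys.
(b) h.x.v.x: profile 3-3-3-3 — obeys.
(c) r.m.θ: profile 6-4-3 — obeys.
(d) x.ʃ.h.θ.tʃ: profile 3-3-3-3-2 — obeys.
(e) s.k.ɣ.θ: profile 3-1-3-3 — violates.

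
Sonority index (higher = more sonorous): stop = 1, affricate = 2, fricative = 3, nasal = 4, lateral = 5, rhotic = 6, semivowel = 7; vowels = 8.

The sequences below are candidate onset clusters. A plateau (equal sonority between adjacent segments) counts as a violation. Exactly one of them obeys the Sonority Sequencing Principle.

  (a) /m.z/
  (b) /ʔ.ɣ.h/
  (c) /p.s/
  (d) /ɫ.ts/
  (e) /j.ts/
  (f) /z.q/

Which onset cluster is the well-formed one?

(a) sonority 4-3: ill-formed.
(b) sonority 1-3-3: ill-formed.
(c) sonority 1-3: well-formed.
(d) sonority 5-2: ill-formed.
(e) sonority 7-2: ill-formed.
(f) sonority 3-1: ill-formed.

c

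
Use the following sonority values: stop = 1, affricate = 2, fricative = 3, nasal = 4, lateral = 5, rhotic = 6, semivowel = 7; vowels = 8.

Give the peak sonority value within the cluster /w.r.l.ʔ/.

/w/ — semivowel, sonority 7.
/r/ — rhotic, sonority 6.
/l/ — lateral, sonority 5.
/ʔ/ — stop, sonority 1.
The maximum is 7.

7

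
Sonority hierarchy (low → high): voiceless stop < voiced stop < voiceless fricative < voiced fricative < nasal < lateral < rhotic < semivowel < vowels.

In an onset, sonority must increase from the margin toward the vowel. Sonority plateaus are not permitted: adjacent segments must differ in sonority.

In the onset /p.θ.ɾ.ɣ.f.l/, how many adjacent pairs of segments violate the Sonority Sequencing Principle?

/p/ is a voiceless stop (sonority 1).
/θ/ is a voiceless fricative (sonority 3).
/ɾ/ is a rhotic (sonority 7).
/ɣ/ is a voiced fricative (sonority 4).
/f/ is a voiceless fricative (sonority 3).
/l/ is a lateral (sonority 6).
/p/→/θ/: 1→3 (rises) — ok.
/θ/→/ɾ/: 3→7 (rises) — ok.
/ɾ/→/ɣ/: 7→4 (does not rise) — violation.
/ɣ/→/f/: 4→3 (does not rise) — violation.
/f/→/l/: 3→6 (rises) — ok.

2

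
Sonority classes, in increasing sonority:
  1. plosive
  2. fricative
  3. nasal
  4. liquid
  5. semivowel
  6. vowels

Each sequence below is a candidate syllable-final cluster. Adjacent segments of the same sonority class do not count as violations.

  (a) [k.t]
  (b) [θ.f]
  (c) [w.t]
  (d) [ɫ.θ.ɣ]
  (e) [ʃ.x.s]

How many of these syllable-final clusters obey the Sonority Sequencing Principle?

(a) sonority 1-1: well-formed.
(b) sonority 2-2: well-formed.
(c) sonority 5-1: well-formed.
(d) sonority 4-2-2: well-formed.
(e) sonority 2-2-2: well-formed.

5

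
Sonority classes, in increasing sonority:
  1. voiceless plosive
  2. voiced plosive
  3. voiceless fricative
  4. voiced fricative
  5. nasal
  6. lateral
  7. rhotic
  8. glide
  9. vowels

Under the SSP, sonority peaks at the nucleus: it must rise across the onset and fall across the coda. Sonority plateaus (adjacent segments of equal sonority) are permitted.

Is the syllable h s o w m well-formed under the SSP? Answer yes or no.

Onset: /h/ is a voiceless fricative (sonority 3), /s/ is a voiceless fricative (sonority 3); then the nucleus /o/ (sonority 9).
Onset profile 3-3-9 — rises to the nucleus.
Coda: /w/ is a glide (sonority 8), /m/ is a nasal (sonority 5).
Coda profile 9-8-5 — falls from the nucleus.

yes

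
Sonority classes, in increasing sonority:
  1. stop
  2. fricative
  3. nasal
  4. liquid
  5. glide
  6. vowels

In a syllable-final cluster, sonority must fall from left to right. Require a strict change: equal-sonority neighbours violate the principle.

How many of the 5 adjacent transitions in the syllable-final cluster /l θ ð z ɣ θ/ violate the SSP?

/l/ — liquid, sonority 4.
/θ/ — fricative, sonority 2.
/ð/ — fricative, sonority 2.
/z/ — fricative, sonority 2.
/ɣ/ — fricative, sonority 2.
/θ/ — fricative, sonority 2.
/l/→/θ/: 4→2 (falls) — ok.
/θ/→/ð/: 2→2 (plateau) — violation.
/ð/→/z/: 2→2 (plateau) — violation.
/z/→/ɣ/: 2→2 (plateau) — violation.
/ɣ/→/θ/: 2→2 (plateau) — violation.

4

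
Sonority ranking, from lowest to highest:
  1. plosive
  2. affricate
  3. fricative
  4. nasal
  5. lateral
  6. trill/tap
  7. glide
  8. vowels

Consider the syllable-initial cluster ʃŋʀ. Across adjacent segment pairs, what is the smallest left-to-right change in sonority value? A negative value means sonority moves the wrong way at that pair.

/ʃ/ is a fricative (sonority 3).
/ŋ/ is a nasal (sonority 4).
/ʀ/ is a trill/tap (sonority 6).
/ʃ/→/ŋ/: change +1.
/ŋ/→/ʀ/: change +2.
Minimum = 1.

1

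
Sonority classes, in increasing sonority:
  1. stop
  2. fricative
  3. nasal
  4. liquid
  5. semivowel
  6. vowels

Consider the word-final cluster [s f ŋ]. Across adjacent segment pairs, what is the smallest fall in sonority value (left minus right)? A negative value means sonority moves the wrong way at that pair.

-1

/s/ — fricative, sonority 2.
/f/ — fricative, sonority 2.
/ŋ/ — nasal, sonority 3.
/s/→/f/: change +0.
/f/→/ŋ/: change -1.
Minimum = -1.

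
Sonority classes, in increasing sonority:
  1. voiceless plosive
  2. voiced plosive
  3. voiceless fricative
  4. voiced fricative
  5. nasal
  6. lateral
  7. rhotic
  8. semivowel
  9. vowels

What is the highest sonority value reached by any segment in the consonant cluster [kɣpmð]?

5

/k/ — voiceless plosive, sonority 1.
/ɣ/ — voiced fricative, sonority 4.
/p/ — voiceless plosive, sonority 1.
/m/ — nasal, sonority 5.
/ð/ — voiced fricative, sonority 4.
The maximum is 5.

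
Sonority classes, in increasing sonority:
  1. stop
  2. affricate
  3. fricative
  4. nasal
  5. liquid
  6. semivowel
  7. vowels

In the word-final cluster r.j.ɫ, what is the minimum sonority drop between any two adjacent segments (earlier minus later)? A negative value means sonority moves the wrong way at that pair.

/r/ — liquid, sonority 5.
/j/ — semivowel, sonority 6.
/ɫ/ — liquid, sonority 5.
/r/→/j/: change -1.
/j/→/ɫ/: change +1.
Minimum = -1.

-1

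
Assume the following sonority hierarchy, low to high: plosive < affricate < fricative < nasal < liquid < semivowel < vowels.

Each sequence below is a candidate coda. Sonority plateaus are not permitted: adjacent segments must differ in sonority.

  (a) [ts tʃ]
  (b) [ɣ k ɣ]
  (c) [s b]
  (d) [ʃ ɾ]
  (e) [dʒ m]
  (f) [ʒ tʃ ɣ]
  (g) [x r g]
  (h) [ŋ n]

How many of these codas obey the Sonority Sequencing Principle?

(a) [ts tʃ]: profile 2-2 — violates.
(b) [ɣ k ɣ]: profile 3-1-3 — violates.
(c) [s b]: profile 3-1 — obeys.
(d) [ʃ ɾ]: profile 3-5 — violates.
(e) [dʒ m]: profile 2-4 — violates.
(f) [ʒ tʃ ɣ]: profile 3-2-3 — violates.
(g) [x r g]: profile 3-5-1 — violates.
(h) [ŋ n]: profile 4-4 — violates.

1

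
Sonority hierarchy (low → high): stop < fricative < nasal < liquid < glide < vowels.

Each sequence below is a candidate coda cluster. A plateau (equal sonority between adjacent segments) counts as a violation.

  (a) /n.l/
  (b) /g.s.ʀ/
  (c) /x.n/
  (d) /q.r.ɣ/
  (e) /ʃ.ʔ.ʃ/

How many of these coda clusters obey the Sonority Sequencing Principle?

(a) sonority 3-4: ill-formed.
(b) sonority 1-2-4: ill-formed.
(c) sonority 2-3: ill-formed.
(d) sonority 1-4-2: ill-formed.
(e) sonority 2-1-2: ill-formed.

0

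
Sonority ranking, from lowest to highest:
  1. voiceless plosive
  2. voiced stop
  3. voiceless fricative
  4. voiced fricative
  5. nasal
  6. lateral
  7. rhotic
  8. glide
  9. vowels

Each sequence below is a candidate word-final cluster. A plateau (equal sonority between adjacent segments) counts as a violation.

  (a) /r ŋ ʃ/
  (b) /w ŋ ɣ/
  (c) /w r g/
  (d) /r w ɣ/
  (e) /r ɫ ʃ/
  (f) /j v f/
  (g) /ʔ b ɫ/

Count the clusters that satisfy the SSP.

(a) sonority 7-5-3: well-formed.
(b) sonority 8-5-4: well-formed.
(c) sonority 8-7-2: well-formed.
(d) sonority 7-8-4: ill-formed.
(e) sonority 7-6-3: well-formed.
(f) sonority 8-4-3: well-formed.
(g) sonority 1-2-6: ill-formed.

5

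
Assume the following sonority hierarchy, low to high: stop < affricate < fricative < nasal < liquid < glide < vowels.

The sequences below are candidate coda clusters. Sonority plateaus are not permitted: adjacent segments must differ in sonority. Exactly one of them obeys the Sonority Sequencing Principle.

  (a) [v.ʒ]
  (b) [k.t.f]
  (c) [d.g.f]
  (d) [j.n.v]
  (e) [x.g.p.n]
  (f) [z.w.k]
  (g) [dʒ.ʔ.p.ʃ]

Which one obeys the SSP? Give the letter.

d

(a) [v.ʒ]: profile 3-3 — violates.
(b) [k.t.f]: profile 1-1-3 — violates.
(c) [d.g.f]: profile 1-1-3 — violates.
(d) [j.n.v]: profile 6-4-3 — obeys.
(e) [x.g.p.n]: profile 3-1-1-4 — violates.
(f) [z.w.k]: profile 3-6-1 — violates.
(g) [dʒ.ʔ.p.ʃ]: profile 2-1-1-3 — violates.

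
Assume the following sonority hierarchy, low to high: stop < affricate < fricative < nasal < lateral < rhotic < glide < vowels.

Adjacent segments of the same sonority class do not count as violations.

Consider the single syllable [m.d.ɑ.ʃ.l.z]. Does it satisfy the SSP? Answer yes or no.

no

Onset: /m/ is a nasal (sonority 4), /d/ is a stop (sonority 1); then the nucleus /ɑ/ (sonority 8).
Onset profile 4-1-8 — does not rise throughout.
Coda: /ʃ/ is a fricative (sonority 3), /l/ is a lateral (sonority 5), /z/ is a fricative (sonority 3).
Coda profile 8-3-5-3 — does not fall throughout.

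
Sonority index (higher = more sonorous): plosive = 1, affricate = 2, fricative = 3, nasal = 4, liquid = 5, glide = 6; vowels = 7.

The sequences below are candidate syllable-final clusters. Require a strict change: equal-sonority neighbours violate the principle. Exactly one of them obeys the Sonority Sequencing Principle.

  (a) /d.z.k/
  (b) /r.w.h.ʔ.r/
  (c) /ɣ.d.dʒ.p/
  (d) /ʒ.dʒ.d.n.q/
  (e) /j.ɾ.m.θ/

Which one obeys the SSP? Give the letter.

e

(a) sonority 1-3-1: ill-formed.
(b) sonority 5-6-3-1-5: ill-formed.
(c) sonority 3-1-2-1: ill-formed.
(d) sonority 3-2-1-4-1: ill-formed.
(e) sonority 6-5-4-3: well-formed.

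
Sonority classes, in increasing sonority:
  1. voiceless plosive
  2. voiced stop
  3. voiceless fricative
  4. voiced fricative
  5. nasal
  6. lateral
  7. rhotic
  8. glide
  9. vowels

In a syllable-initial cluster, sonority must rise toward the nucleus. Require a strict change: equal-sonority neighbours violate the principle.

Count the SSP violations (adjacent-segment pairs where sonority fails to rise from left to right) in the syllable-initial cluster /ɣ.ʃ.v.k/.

/ɣ/ is a voiced fricative (sonority 4).
/ʃ/ is a voiceless fricative (sonority 3).
/v/ is a voiced fricative (sonority 4).
/k/ is a voiceless plosive (sonority 1).
/ɣ/→/ʃ/: 4→3 (does not rise) — violation.
/ʃ/→/v/: 3→4 (rises) — ok.
/v/→/k/: 4→1 (does not rise) — violation.

2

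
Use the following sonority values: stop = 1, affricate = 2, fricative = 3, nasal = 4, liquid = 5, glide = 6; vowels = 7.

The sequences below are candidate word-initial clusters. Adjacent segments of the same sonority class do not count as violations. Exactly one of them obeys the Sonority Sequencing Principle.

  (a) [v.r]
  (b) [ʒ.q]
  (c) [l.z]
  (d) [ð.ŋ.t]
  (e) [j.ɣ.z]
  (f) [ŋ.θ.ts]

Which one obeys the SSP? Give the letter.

(a) sonority 3-5: well-formed.
(b) sonority 3-1: ill-formed.
(c) sonority 5-3: ill-formed.
(d) sonority 3-4-1: ill-formed.
(e) sonority 6-3-3: ill-formed.
(f) sonority 4-3-2: ill-formed.

a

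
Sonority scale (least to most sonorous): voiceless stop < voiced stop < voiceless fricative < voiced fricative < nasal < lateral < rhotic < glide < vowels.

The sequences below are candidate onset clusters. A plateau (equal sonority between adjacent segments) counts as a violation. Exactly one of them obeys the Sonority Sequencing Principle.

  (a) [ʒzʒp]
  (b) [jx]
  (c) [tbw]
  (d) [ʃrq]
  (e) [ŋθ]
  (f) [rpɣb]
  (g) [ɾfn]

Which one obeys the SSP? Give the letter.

c

(a) sonority 4-4-4-1: ill-formed.
(b) sonority 8-3: ill-formed.
(c) sonority 1-2-8: well-formed.
(d) sonority 3-7-1: ill-formed.
(e) sonority 5-3: ill-formed.
(f) sonority 7-1-4-2: ill-formed.
(g) sonority 7-3-5: ill-formed.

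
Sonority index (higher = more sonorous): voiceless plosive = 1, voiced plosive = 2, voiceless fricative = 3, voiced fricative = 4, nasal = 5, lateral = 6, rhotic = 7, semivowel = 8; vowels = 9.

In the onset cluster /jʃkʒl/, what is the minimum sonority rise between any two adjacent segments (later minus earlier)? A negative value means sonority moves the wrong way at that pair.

-5

/j/ is a semivowel (sonority 8).
/ʃ/ is a voiceless fricative (sonority 3).
/k/ is a voiceless plosive (sonority 1).
/ʒ/ is a voiced fricative (sonority 4).
/l/ is a lateral (sonority 6).
/j/→/ʃ/: change -5.
/ʃ/→/k/: change -2.
/k/→/ʒ/: change +3.
/ʒ/→/l/: change +2.
Minimum = -5.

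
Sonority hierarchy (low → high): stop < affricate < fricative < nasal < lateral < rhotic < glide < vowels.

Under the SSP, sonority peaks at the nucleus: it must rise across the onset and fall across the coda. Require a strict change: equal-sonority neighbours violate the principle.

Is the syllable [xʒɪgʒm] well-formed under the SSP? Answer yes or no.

no

Onset: /x/ is a fricative (sonority 3), /ʒ/ is a fricative (sonority 3); then the nucleus /ɪ/ (sonority 8).
Onset profile 3-3-8 — does not strictly rise throughout.
Coda: /g/ is a stop (sonority 1), /ʒ/ is a fricative (sonority 3), /m/ is a nasal (sonority 4).
Coda profile 8-1-3-4 — does not strictly fall throughout.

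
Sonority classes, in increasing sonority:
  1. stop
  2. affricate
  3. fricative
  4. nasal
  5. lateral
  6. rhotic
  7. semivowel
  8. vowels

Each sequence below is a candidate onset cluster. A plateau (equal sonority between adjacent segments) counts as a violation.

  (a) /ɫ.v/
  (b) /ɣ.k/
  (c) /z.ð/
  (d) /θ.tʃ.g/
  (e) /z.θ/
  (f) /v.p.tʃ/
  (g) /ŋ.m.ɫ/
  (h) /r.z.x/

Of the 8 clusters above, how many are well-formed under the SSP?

(a) 5-3 → violates
(b) 3-1 → violates
(c) 3-3 → violates
(d) 3-2-1 → violates
(e) 3-3 → violates
(f) 3-1-2 → violates
(g) 4-4-5 → violates
(h) 6-3-3 → violates

0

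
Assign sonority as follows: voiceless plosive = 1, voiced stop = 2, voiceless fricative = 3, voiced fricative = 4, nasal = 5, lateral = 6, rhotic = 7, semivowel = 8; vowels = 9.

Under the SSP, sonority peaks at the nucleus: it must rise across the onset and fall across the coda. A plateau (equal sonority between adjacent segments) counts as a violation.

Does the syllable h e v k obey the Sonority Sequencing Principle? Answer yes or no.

yes

Onset: /h/ is a voiceless fricative (sonority 3); then the nucleus /e/ (sonority 9).
Onset profile 3-9 — rises to the nucleus.
Coda: /v/ is a voiced fricative (sonority 4), /k/ is a voiceless plosive (sonority 1).
Coda profile 9-4-1 — falls from the nucleus.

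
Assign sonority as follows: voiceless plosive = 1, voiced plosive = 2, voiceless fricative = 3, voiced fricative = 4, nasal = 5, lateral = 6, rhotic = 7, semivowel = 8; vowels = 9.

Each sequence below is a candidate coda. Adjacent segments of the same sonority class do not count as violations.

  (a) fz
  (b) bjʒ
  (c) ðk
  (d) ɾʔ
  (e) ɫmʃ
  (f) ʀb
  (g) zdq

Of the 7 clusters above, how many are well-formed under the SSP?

(a) sonority 3-4: ill-formed.
(b) sonority 2-8-4: ill-formed.
(c) sonority 4-1: well-formed.
(d) sonority 7-1: well-formed.
(e) sonority 6-5-3: well-formed.
(f) sonority 7-2: well-formed.
(g) sonority 4-2-1: well-formed.

5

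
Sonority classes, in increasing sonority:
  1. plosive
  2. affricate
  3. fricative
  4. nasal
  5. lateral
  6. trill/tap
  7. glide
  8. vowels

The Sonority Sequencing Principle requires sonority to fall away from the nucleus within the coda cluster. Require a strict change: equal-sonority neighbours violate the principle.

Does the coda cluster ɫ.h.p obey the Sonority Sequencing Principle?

yes

/ɫ/: lateral = 5.
/h/: fricative = 3.
/p/: plosive = 1.
The profile 5-3-1 strictly falls, so the coda cluster satisfies the SSP.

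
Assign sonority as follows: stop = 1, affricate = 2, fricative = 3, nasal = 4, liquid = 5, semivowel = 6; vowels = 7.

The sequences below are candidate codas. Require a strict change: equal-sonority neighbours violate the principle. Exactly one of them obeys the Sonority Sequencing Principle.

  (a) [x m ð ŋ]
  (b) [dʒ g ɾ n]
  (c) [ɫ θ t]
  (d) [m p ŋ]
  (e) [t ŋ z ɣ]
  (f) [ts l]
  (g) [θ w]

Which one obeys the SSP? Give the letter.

c

(a) [x m ð ŋ]: profile 3-4-3-4 — violates.
(b) [dʒ g ɾ n]: profile 2-1-5-4 — violates.
(c) [ɫ θ t]: profile 5-3-1 — obeys.
(d) [m p ŋ]: profile 4-1-4 — violates.
(e) [t ŋ z ɣ]: profile 1-4-3-3 — violates.
(f) [ts l]: profile 2-5 — violates.
(g) [θ w]: profile 3-6 — violates.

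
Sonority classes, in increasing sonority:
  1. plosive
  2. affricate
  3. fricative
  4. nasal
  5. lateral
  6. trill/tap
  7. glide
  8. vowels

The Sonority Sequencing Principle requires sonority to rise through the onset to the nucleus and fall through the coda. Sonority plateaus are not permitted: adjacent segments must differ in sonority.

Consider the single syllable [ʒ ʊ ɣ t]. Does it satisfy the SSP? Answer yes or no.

Onset: /ʒ/ is a fricative (sonority 3); then the nucleus /ʊ/ (sonority 8).
Onset profile 3-8 — rises to the nucleus.
Coda: /ɣ/ is a fricative (sonority 3), /t/ is a plosive (sonority 1).
Coda profile 8-3-1 — falls from the nucleus.

yes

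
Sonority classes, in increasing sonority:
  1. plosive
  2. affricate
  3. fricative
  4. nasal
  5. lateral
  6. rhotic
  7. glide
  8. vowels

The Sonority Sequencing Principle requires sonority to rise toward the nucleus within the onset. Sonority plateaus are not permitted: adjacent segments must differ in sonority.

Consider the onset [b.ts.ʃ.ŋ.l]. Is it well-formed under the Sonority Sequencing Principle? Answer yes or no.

yes

/b/ — plosive, sonority 1.
/ts/ — affricate, sonority 2.
/ʃ/ — fricative, sonority 3.
/ŋ/ — nasal, sonority 4.
/l/ — lateral, sonority 5.
The profile 1-2-3-4-5 strictly rises, so the onset satisfies the SSP.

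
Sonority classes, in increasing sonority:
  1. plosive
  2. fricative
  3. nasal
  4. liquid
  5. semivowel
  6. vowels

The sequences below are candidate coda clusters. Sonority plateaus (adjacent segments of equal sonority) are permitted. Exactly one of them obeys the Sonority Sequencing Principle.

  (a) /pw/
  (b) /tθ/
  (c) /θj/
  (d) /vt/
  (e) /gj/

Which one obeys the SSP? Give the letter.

(a) 1-5 → violates
(b) 1-2 → violates
(c) 2-5 → violates
(d) 2-1 → obeys
(e) 1-5 → violates

d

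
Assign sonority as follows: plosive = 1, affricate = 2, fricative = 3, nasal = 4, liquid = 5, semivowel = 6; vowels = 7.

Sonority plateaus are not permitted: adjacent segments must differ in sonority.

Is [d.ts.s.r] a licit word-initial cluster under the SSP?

yes

/d/ is a plosive (sonority 1).
/ts/ is an affricate (sonority 2).
/s/ is a fricative (sonority 3).
/r/ is a liquid (sonority 5).
The profile 1-2-3-5 strictly rises, so the word-initial cluster satisfies the SSP.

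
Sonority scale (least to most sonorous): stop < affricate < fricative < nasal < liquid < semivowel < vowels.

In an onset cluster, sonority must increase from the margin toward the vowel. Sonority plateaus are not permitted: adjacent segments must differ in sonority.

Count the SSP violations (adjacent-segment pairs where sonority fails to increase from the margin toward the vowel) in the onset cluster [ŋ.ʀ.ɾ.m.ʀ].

2

/ŋ/ is a nasal (sonority 4).
/ʀ/ is a liquid (sonority 5).
/ɾ/ is a liquid (sonority 5).
/m/ is a nasal (sonority 4).
/ʀ/ is a liquid (sonority 5).
/ŋ/→/ʀ/: 4→5 (rises) — ok.
/ʀ/→/ɾ/: 5→5 (plateau) — violation.
/ɾ/→/m/: 5→4 (does not rise) — violation.
/m/→/ʀ/: 4→5 (rises) — ok.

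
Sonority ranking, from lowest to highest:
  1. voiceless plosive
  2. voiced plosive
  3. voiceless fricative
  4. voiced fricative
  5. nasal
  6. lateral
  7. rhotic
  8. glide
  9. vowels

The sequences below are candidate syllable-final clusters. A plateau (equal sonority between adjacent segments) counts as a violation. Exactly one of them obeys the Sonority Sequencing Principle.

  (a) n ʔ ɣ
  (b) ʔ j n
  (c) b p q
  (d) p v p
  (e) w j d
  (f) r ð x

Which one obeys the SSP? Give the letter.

(a) sonority 5-1-4: ill-formed.
(b) sonority 1-8-5: ill-formed.
(c) sonority 2-1-1: ill-formed.
(d) sonority 1-4-1: ill-formed.
(e) sonority 8-8-2: ill-formed.
(f) sonority 7-4-3: well-formed.

f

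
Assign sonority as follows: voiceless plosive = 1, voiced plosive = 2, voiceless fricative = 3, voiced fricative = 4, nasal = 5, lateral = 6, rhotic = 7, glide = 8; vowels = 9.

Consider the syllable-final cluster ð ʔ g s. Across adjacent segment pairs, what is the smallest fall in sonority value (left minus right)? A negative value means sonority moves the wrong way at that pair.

/ð/: voiced fricative = 4.
/ʔ/: voiceless plosive = 1.
/g/: voiced plosive = 2.
/s/: voiceless fricative = 3.
/ð/→/ʔ/: change +3.
/ʔ/→/g/: change -1.
/g/→/s/: change -1.
Minimum = -1.

-1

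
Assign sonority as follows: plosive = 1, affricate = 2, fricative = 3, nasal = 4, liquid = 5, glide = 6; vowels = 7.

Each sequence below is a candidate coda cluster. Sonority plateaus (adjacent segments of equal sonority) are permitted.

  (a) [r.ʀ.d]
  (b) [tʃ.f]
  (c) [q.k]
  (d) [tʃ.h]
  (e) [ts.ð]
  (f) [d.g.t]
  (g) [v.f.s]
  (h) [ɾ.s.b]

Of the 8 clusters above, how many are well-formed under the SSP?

(a) [r.ʀ.d]: profile 5-5-1 — obeys.
(b) [tʃ.f]: profile 2-3 — violates.
(c) [q.k]: profile 1-1 — obeys.
(d) [tʃ.h]: profile 2-3 — violates.
(e) [ts.ð]: profile 2-3 — violates.
(f) [d.g.t]: profile 1-1-1 — obeys.
(g) [v.f.s]: profile 3-3-3 — obeys.
(h) [ɾ.s.b]: profile 5-3-1 — obeys.

5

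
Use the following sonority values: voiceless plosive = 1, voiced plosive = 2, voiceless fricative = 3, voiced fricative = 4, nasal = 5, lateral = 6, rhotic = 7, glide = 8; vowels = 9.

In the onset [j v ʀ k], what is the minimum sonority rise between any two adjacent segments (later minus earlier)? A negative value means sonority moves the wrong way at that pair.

-6

/j/ is a glide (sonority 8).
/v/ is a voiced fricative (sonority 4).
/ʀ/ is a rhotic (sonority 7).
/k/ is a voiceless plosive (sonority 1).
/j/→/v/: change -4.
/v/→/ʀ/: change +3.
/ʀ/→/k/: change -6.
Minimum = -6.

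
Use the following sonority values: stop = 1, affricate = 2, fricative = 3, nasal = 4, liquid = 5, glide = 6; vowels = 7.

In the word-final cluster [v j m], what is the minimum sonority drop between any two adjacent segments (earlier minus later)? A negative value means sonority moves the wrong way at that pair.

-3

/v/ — fricative, sonority 3.
/j/ — glide, sonority 6.
/m/ — nasal, sonority 4.
/v/→/j/: change -3.
/j/→/m/: change +2.
Minimum = -3.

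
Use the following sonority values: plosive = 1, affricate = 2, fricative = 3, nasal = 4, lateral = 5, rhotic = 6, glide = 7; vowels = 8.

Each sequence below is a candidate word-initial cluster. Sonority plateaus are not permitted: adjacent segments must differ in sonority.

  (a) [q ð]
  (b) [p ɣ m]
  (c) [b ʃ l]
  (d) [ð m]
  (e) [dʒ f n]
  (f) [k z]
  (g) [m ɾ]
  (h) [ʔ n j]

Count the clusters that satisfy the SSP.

(a) sonority 1-3: well-formed.
(b) sonority 1-3-4: well-formed.
(c) sonority 1-3-5: well-formed.
(d) sonority 3-4: well-formed.
(e) sonority 2-3-4: well-formed.
(f) sonority 1-3: well-formed.
(g) sonority 4-6: well-formed.
(h) sonority 1-4-7: well-formed.

8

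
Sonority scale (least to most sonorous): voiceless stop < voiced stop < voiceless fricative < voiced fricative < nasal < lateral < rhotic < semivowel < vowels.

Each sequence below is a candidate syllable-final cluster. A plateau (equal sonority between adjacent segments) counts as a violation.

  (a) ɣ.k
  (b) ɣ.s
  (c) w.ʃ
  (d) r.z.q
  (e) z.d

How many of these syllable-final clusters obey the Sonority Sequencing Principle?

(a) ɣ.k: profile 4-1 — obeys.
(b) ɣ.s: profile 4-3 — obeys.
(c) w.ʃ: profile 8-3 — obeys.
(d) r.z.q: profile 7-4-1 — obeys.
(e) z.d: profile 4-2 — obeys.

5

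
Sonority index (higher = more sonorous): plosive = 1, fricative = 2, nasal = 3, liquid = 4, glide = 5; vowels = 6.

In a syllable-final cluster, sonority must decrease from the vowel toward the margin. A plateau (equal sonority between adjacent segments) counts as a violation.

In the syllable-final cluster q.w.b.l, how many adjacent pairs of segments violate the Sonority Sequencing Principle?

/q/: plosive = 1.
/w/: glide = 5.
/b/: plosive = 1.
/l/: liquid = 4.
/q/→/w/: 1→5 (does not fall) — violation.
/w/→/b/: 5→1 (falls) — ok.
/b/→/l/: 1→4 (does not fall) — violation.

2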